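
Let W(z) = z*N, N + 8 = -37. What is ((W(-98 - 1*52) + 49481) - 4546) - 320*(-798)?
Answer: 307045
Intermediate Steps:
N = -45 (N = -8 - 37 = -45)
W(z) = -45*z (W(z) = z*(-45) = -45*z)
((W(-98 - 1*52) + 49481) - 4546) - 320*(-798) = ((-45*(-98 - 1*52) + 49481) - 4546) - 320*(-798) = ((-45*(-98 - 52) + 49481) - 4546) - 1*(-255360) = ((-45*(-150) + 49481) - 4546) + 255360 = ((6750 + 49481) - 4546) + 255360 = (56231 - 4546) + 255360 = 51685 + 255360 = 307045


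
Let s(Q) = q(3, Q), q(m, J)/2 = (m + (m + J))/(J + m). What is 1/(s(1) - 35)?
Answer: -2/63 ≈ -0.031746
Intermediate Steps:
q(m, J) = 2*(J + 2*m)/(J + m) (q(m, J) = 2*((m + (m + J))/(J + m)) = 2*((m + (J + m))/(J + m)) = 2*((J + 2*m)/(J + m)) = 2*(J + 2*m)/(J + m))
s(Q) = 2*(6 + Q)/(3 + Q) (s(Q) = 2*(Q + 2*3)/(Q + 3) = 2*(Q + 6)/(3 + Q) = 2*(6 + Q)/(3 + Q))
1/(s(1) - 35) = 1/(2*(6 + 1)/(3 + 1) - 35) = 1/(2*7/4 - 35) = 1/(2*(¼)*7 - 35) = 1/(7/2 - 35) = 1/(-63/2) = -2/63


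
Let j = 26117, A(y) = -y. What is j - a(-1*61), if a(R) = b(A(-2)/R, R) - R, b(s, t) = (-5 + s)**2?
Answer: 96860127/3721 ≈ 26031.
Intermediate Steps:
a(R) = (-5 + 2/R)**2 - R (a(R) = (-5 + (-1*(-2))/R)**2 - R = (-5 + 2/R)**2 - R)
j - a(-1*61) = 26117 - (-(-1)*61 + (-2 + 5*(-1*61))**2/(-1*61)**2) = 26117 - (-1*(-61) + (-2 + 5*(-61))**2/(-61)**2) = 26117 - (61 + (-2 - 305)**2/3721) = 26117 - (61 + (1/3721)*(-307)**2) = 26117 - (61 + (1/3721)*94249) = 26117 - (61 + 94249/3721) = 26117 - 1*321230/3721 = 26117 - 321230/3721 = 96860127/3721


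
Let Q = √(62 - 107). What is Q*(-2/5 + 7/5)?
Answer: 3*I*√5 ≈ 6.7082*I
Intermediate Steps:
Q = 3*I*√5 (Q = √(-45) = 3*I*√5 ≈ 6.7082*I)
Q*(-2/5 + 7/5) = (3*I*√5)*(-2/5 + 7/5) = (3*I*√5)*(-2*⅕ + 7*(⅕)) = (3*I*√5)*(-⅖ + 7/5) = (3*I*√5)*1 = 3*I*√5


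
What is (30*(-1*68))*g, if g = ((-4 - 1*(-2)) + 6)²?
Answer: -32640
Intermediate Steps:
g = 16 (g = ((-4 + 2) + 6)² = (-2 + 6)² = 4² = 16)
(30*(-1*68))*g = (30*(-1*68))*16 = (30*(-68))*16 = -2040*16 = -32640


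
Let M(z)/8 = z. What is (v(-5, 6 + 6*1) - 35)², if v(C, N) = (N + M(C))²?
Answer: 561001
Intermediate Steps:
M(z) = 8*z
v(C, N) = (N + 8*C)²
(v(-5, 6 + 6*1) - 35)² = (((6 + 6*1) + 8*(-5))² - 35)² = (((6 + 6) - 40)² - 35)² = ((12 - 40)² - 35)² = ((-28)² - 35)² = (784 - 35)² = 749² = 561001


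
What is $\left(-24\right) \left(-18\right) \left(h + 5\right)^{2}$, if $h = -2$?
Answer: $3888$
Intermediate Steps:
$\left(-24\right) \left(-18\right) \left(h + 5\right)^{2} = \left(-24\right) \left(-18\right) \left(-2 + 5\right)^{2} = 432 \cdot 3^{2} = 432 \cdot 9 = 3888$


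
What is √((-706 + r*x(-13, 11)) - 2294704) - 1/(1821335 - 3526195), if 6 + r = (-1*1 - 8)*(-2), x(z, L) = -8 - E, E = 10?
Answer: 1/1704860 + I*√2295626 ≈ 5.8656e-7 + 1515.1*I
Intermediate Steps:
x(z, L) = -18 (x(z, L) = -8 - 1*10 = -8 - 10 = -18)
r = 12 (r = -6 + (-1*1 - 8)*(-2) = -6 + (-1 - 8)*(-2) = -6 - 9*(-2) = -6 + 18 = 12)
√((-706 + r*x(-13, 11)) - 2294704) - 1/(1821335 - 3526195) = √((-706 + 12*(-18)) - 2294704) - 1/(1821335 - 3526195) = √((-706 - 216) - 2294704) - 1/(-1704860) = √(-922 - 2294704) - 1*(-1/1704860) = √(-2295626) + 1/1704860 = I*√2295626 + 1/1704860 = 1/1704860 + I*√2295626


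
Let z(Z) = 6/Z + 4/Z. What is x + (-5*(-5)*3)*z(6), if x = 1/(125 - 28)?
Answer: 12126/97 ≈ 125.01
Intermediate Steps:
z(Z) = 10/Z
x = 1/97 ≈ 0.010309
x + (-5*(-5)*3)*z(6) = 1/97 + (-5*(-5)*3)*(10/6) = 1/97 + (25*3)*(10*(⅙)) = 1/97 + 75*(5/3) = 1/97 + 125 = 12126/97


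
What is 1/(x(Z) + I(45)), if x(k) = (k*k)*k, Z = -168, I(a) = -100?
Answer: -1/4741732 ≈ -2.1089e-7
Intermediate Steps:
x(k) = k³ (x(k) = k²*k = k³)
1/(x(Z) + I(45)) = 1/((-168)³ - 100) = 1/(-4741632 - 100) = 1/(-4741732) = -1/4741732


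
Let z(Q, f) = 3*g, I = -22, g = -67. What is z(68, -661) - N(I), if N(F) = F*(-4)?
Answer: -289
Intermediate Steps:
N(F) = -4*F
z(Q, f) = -201 (z(Q, f) = 3*(-67) = -201)
z(68, -661) - N(I) = -201 - (-4)*(-22) = -201 - 1*88 = -201 - 88 = -289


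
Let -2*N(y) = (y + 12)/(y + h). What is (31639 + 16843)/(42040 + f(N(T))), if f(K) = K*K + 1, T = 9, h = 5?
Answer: 110816/96095 ≈ 1.1532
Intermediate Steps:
N(y) = -(12 + y)/(2*(5 + y)) (N(y) = -(y + 12)/(2*(y + 5)) = -(12 + y)/(2*(5 + y)))
f(K) = 1 + K**2 (f(K) = K**2 + 1 = 1 + K**2)
(31639 + 16843)/(42040 + f(N(T))) = (31639 + 16843)/(42040 + (1 + ((-12 - 1*9)/(2*(5 + 9)))**2)) = 48482/(42040 + (1 + ((1/2)*(-12 - 9)/14)**2)) = 48482/(42040 + (1 + ((1/2)*(1/14)*(-21))**2)) = 48482/(42040 + (1 + (-3/4)**2)) = 48482/(42040 + (1 + 9/16)) = 48482/(42040 + 25/16) = 48482/(672665/16) = 48482*(16/672665) = 110816/96095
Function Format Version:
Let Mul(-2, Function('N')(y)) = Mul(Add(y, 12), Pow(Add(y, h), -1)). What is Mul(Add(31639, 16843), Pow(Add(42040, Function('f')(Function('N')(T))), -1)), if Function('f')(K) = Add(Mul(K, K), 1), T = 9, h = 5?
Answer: Rational(110816, 96095) ≈ 1.1532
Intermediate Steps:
Function('N')(y) = Mul(Rational(-1, 2), Pow(Add(5, y), -1), Add(12, y)) (Function('N')(y) = Mul(Rational(-1, 2), Mul(Add(y, 12), Pow(Add(y, 5), -1))) = Mul(Rational(-1, 2), Mul(Add(12, y), Pow(Add(5, y), -1))) = Mul(Rational(-1, 2), Mul(Pow(Add(5, y), -1), Add(12, y))) = Mul(Rational(-1, 2), Pow(Add(5, y), -1), Add(12, y)))
Function('f')(K) = Add(1, Pow(K, 2)) (Function('f')(K) = Add(Pow(K, 2), 1) = Add(1, Pow(K, 2)))
Mul(Add(31639, 16843), Pow(Add(42040, Function('f')(Function('N')(T))), -1)) = Mul(Add(31639, 16843), Pow(Add(42040, Add(1, Pow(Mul(Rational(1, 2), Pow(Add(5, 9), -1), Add(-12, Mul(-1, 9))), 2))), -1)) = Mul(48482, Pow(Add(42040, Add(1, Pow(Mul(Rational(1, 2), Pow(14, -1), Add(-12, -9)), 2))), -1)) = Mul(48482, Pow(Add(42040, Add(1, Pow(Mul(Rational(1, 2), Rational(1, 14), -21), 2))), -1)) = Mul(48482, Pow(Add(42040, Add(1, Pow(Rational(-3, 4), 2))), -1)) = Mul(48482, Pow(Add(42040, Add(1, Rational(9, 16))), -1)) = Mul(48482, Pow(Add(42040, Rational(25, 16)), -1)) = Mul(48482, Pow(Rational(672665, 16), -1)) = Mul(48482, Rational(16, 672665)) = Rational(110816, 96095)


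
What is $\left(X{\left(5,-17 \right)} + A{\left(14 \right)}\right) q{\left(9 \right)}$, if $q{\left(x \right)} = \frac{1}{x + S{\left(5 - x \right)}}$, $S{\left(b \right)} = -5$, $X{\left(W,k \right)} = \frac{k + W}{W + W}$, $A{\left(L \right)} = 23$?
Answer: $\frac{109}{20} \approx 5.45$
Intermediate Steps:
$X{\left(W,k \right)} = \frac{W + k}{2 W}$
$q{\left(x \right)} = \frac{1}{-5 + x}$ ($q{\left(x \right)} = \frac{1}{x - 5} = \frac{1}{-5 + x}$)
$\left(X{\left(5,-17 \right)} + A{\left(14 \right)}\right) q{\left(9 \right)} = \frac{\frac{5 - 17}{2 \cdot 5} + 23}{-5 + 9} = \frac{\frac{1}{2} \cdot \frac{1}{5} \left(-12\right) + 23}{4} = \left(- \frac{6}{5} + 23\right) \frac{1}{4} = \frac{109}{5} \cdot \frac{1}{4} = \frac{109}{20}$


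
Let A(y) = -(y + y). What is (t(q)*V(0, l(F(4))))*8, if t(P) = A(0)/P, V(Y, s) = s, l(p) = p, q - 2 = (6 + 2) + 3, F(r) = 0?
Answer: 0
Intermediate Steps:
A(y) = -2*y
q = 13 (q = 2 + ((6 + 2) + 3) = 2 + (8 + 3) = 2 + 11 = 13)
t(P) = 0 (t(P) = (-2*0)/P = 0/P = 0)
(t(q)*V(0, l(F(4))))*8 = (0*0)*8 = 0*8 = 0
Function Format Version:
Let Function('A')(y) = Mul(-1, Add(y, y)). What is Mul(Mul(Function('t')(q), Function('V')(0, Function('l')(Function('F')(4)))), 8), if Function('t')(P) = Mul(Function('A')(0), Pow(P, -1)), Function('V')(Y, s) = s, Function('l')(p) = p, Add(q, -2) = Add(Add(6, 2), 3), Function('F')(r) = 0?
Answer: 0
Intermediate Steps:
Function('A')(y) = Mul(-2, y) (Function('A')(y) = Mul(-1, Mul(2, y)) = Mul(-2, y))
q = 13 (q = Add(2, Add(Add(6, 2), 3)) = Add(2, Add(8, 3)) = Add(2, 11) = 13)
Function('t')(P) = 0 (Function('t')(P) = Mul(Mul(-2, 0), Pow(P, -1)) = Mul(0, Pow(P, -1)) = 0)
Mul(Mul(Function('t')(q), Function('V')(0, Function('l')(Function('F')(4)))), 8) = Mul(Mul(0, 0), 8) = Mul(0, 8) = 0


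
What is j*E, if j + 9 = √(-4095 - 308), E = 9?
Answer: -81 + 9*I*√4403 ≈ -81.0 + 597.2*I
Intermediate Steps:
j = -9 + I*√4403 (j = -9 + √(-4095 - 308) = -9 + √(-4403) = -9 + I*√4403 ≈ -9.0 + 66.355*I)
j*E = (-9 + I*√4403)*9 = -81 + 9*I*√4403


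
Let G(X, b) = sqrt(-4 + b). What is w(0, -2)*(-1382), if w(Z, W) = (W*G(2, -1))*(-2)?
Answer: -5528*I*sqrt(5) ≈ -12361.0*I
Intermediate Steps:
w(Z, W) = -2*I*W*sqrt(5) (w(Z, W) = (W*sqrt(-4 - 1))*(-2) = (W*sqrt(-5))*(-2) = (W*(I*sqrt(5)))*(-2) = (I*W*sqrt(5))*(-2) = -2*I*W*sqrt(5))
w(0, -2)*(-1382) = -2*I*(-2)*sqrt(5)*(-1382) = (4*I*sqrt(5))*(-1382) = -5528*I*sqrt(5)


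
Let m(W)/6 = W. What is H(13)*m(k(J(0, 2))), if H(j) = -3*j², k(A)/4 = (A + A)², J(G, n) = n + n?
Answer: -778752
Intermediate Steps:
J(G, n) = 2*n
k(A) = 16*A² (k(A) = 4*(A + A)² = 4*(2*A)² = 4*(4*A²) = 16*A²)
m(W) = 6*W
H(13)*m(k(J(0, 2))) = (-3*13²)*(6*(16*(2*2)²)) = (-3*169)*(6*(16*4²)) = -3042*16*16 = -3042*256 = -507*1536 = -778752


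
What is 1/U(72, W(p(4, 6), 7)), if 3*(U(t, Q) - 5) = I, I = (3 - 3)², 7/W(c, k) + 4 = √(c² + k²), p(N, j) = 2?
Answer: ⅕ ≈ 0.20000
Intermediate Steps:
W(c, k) = 7/(-4 + √(c² + k²))
I = 0 (I = 0² = 0)
U(t, Q) = 5 (U(t, Q) = 5 + (⅓)*0 = 5 + 0 = 5)
1/U(72, W(p(4, 6), 7)) = 1/5 = ⅕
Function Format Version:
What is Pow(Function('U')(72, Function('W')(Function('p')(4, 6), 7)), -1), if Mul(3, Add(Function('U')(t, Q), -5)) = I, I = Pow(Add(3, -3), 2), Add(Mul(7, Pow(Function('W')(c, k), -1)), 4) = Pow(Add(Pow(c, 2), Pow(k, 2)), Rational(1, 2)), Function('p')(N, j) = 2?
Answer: Rational(1, 5) ≈ 0.20000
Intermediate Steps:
Function('W')(c, k) = Mul(7, Pow(Add(-4, Pow(Add(Pow(c, 2), Pow(k, 2)), Rational(1, 2))), -1))
I = 0 (I = Pow(0, 2) = 0)
Function('U')(t, Q) = 5 (Function('U')(t, Q) = Add(5, Mul(Rational(1, 3), 0)) = Add(5, 0) = 5)
Pow(Function('U')(72, Function('W')(Function('p')(4, 6), 7)), -1) = Pow(5, -1) = Rational(1, 5)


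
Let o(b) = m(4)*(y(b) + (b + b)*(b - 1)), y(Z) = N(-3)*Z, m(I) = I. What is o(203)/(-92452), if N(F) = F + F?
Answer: -2786/797 ≈ -3.4956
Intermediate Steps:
N(F) = 2*F
y(Z) = -6*Z (y(Z) = (2*(-3))*Z = -6*Z)
o(b) = -24*b + 8*b*(-1 + b) (o(b) = 4*(-6*b + (b + b)*(b - 1)) = 4*(-6*b + (2*b)*(-1 + b)) = 4*(-6*b + 2*b*(-1 + b)) = -24*b + 8*b*(-1 + b))
o(203)/(-92452) = (8*203*(-4 + 203))/(-92452) = (8*203*199)*(-1/92452) = 323176*(-1/92452) = -2786/797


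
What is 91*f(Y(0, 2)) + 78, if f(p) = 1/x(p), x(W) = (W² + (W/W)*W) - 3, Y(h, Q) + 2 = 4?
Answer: 325/3 ≈ 108.33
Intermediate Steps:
Y(h, Q) = 2 (Y(h, Q) = -2 + 4 = 2)
x(W) = -3 + W + W² (x(W) = (W² + 1*W) - 3 = (W² + W) - 3 = (W + W²) - 3 = -3 + W + W²)
f(p) = 1/(-3 + p + p²)
91*f(Y(0, 2)) + 78 = 91/(-3 + 2 + 2²) + 78 = 91/(-3 + 2 + 4) + 78 = 91/3 + 78 = 325/3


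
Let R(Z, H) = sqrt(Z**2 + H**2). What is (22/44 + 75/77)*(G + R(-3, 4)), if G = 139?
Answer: 16344/77 ≈ 212.26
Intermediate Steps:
R(Z, H) = sqrt(H**2 + Z**2)
(22/44 + 75/77)*(G + R(-3, 4)) = (22/44 + 75/77)*(139 + sqrt(4**2 + (-3)**2)) = (22*(1/44) + 75*(1/77))*(139 + sqrt(16 + 9)) = (1/2 + 75/77)*(139 + sqrt(25)) = 227*(139 + 5)/154 = (227/154)*144 = 16344/77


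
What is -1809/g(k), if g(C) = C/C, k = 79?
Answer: -1809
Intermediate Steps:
g(C) = 1
-1809/g(k) = -1809/1 = -1809*1 = -1809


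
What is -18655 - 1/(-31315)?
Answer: -584181324/31315 ≈ -18655.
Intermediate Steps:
-18655 - 1/(-31315) = -18655 - 1*(-1/31315) = -18655 + 1/31315 = -584181324/31315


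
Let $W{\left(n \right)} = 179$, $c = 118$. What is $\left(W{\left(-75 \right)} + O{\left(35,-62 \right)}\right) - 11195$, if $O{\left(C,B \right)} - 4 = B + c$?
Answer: $-10956$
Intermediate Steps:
$O{\left(C,B \right)} = 122 + B$ ($O{\left(C,B \right)} = 4 + \left(B + 118\right) = 4 + \left(118 + B\right) = 122 + B$)
$\left(W{\left(-75 \right)} + O{\left(35,-62 \right)}\right) - 11195 = \left(179 + \left(122 - 62\right)\right) - 11195 = \left(179 + 60\right) - 11195 = 239 - 11195 = -10956$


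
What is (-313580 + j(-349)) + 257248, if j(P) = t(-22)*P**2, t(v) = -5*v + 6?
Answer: 14072584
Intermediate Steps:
t(v) = 6 - 5*v
j(P) = 116*P**2 (j(P) = (6 - 5*(-22))*P**2 = (6 + 110)*P**2 = 116*P**2)
(-313580 + j(-349)) + 257248 = (-313580 + 116*(-349)**2) + 257248 = (-313580 + 116*121801) + 257248 = (-313580 + 14128916) + 257248 = 13815336 + 257248 = 14072584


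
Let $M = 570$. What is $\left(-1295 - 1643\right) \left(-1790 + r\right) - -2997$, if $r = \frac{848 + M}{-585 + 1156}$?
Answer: $\frac{3000445623}{571} \approx 5.2547 \cdot 10^{6}$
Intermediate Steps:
$r = \frac{1418}{571}$ ($r = \frac{848 + 570}{-585 + 1156} = \frac{1418}{571} \approx 2.4834$)
$\left(-1295 - 1643\right) \left(-1790 + r\right) - -2997 = \left(-1295 - 1643\right) \left(-1790 + \frac{1418}{571}\right) - -2997 = \left(-2938\right) \left(- \frac{1020672}{571}\right) + 2997 = \frac{2998734336}{571} + 2997 = \frac{3000445623}{571}$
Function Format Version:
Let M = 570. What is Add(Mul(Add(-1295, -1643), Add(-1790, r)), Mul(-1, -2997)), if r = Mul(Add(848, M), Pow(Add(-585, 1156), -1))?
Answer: Rational(3000445623, 571) ≈ 5.2547e+6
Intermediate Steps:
r = Rational(1418, 571) (r = Mul(Add(848, 570), Pow(Add(-585, 1156), -1)) = Mul(1418, Pow(571, -1)) = Mul(1418, Rational(1, 571)) = Rational(1418, 571) ≈ 2.4834)
Add(Mul(Add(-1295, -1643), Add(-1790, r)), Mul(-1, -2997)) = Add(Mul(Add(-1295, -1643), Add(-1790, Rational(1418, 571))), Mul(-1, -2997)) = Add(Mul(-2938, Rational(-1020672, 571)), 2997) = Add(Rational(2998734336, 571), 2997) = Rational(3000445623, 571)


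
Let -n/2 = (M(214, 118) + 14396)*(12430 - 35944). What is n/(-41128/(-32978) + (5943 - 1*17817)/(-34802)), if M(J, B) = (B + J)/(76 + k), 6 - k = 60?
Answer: 194456243758032984/455729357 ≈ 4.2669e+8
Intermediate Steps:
k = -54 (k = 6 - 1*60 = 6 - 60 = -54)
M(J, B) = B/22 + J/22 (M(J, B) = (B + J)/(76 - 54) = (B + J)/22 = (B + J)*(1/22) = B/22 + J/22)
n = 7454972616/11 (n = -2*(((1/22)*118 + (1/22)*214) + 14396)*(12430 - 35944) = -2*((59/11 + 107/11) + 14396)*(-23514) = -2*(166/11 + 14396)*(-23514) = -317044*(-23514)/11 = -2*(-3727486308/11) = 7454972616/11 ≈ 6.7773e+8)
n/(-41128/(-32978) + (5943 - 1*17817)/(-34802)) = 7454972616/(11*(-41128/(-32978) + (5943 - 1*17817)/(-34802))) = 7454972616/(11*(-41128*(-1/32978) + (5943 - 17817)*(-1/34802))) = 7454972616/(11*(20564/16489 - 11874*(-1/34802))) = 7454972616/(11*(20564/16489 + 5937/17401)) = 7454972616/(11*(455729357/286925089)) = (7454972616/11)*(286925089/455729357) = 194456243758032984/455729357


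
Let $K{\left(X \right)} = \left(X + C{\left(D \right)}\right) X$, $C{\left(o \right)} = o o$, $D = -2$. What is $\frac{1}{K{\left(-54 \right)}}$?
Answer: $\frac{1}{2700} \approx 0.00037037$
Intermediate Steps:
$C{\left(o \right)} = o^{2}$
$K{\left(X \right)} = X \left(4 + X\right)$ ($K{\left(X \right)} = \left(X + \left(-2\right)^{2}\right) X = \left(X + 4\right) X = \left(4 + X\right) X = X \left(4 + X\right)$)
$\frac{1}{K{\left(-54 \right)}} = \frac{1}{\left(-54\right) \left(4 - 54\right)} = \frac{1}{\left(-54\right) \left(-50\right)} = \frac{1}{2700}$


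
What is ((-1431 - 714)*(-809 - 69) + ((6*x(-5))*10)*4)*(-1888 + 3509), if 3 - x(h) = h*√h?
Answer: 3054012630 + 1945200*I*√5 ≈ 3.054e+9 + 4.3496e+6*I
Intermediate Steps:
x(h) = 3 - h^(3/2) (x(h) = 3 - h*√h = 3 - h^(3/2))
((-1431 - 714)*(-809 - 69) + ((6*x(-5))*10)*4)*(-1888 + 3509) = ((-1431 - 714)*(-809 - 69) + ((6*(3 - (-5)^(3/2)))*10)*4)*(-1888 + 3509) = (-2145*(-878) + ((6*(3 - (-5)*I*√5))*10)*4)*1621 = (1883310 + ((6*(3 + 5*I*√5))*10)*4)*1621 = (1883310 + ((18 + 30*I*√5)*10)*4)*1621 = (1883310 + (180 + 300*I*√5)*4)*1621 = (1883310 + (720 + 1200*I*√5))*1621 = (1884030 + 1200*I*√5)*1621 = 3054012630 + 1945200*I*√5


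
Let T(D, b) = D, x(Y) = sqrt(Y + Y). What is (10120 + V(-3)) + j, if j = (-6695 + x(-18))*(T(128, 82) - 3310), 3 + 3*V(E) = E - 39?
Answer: 21313595 - 19092*I ≈ 2.1314e+7 - 19092.0*I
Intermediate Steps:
x(Y) = sqrt(2)*sqrt(Y) (x(Y) = sqrt(2*Y) = sqrt(2)*sqrt(Y))
V(E) = -14 + E/3 (V(E) = -1 + (E - 39)/3 = -1 + (-39 + E)/3 = -1 + (-13 + E/3) = -14 + E/3)
j = 21303490 - 19092*I (j = (-6695 + sqrt(2)*sqrt(-18))*(128 - 3310) = (-6695 + sqrt(2)*(3*I*sqrt(2)))*(-3182) = (-6695 + 6*I)*(-3182) = 21303490 - 19092*I ≈ 2.1303e+7 - 19092.0*I)
(10120 + V(-3)) + j = (10120 + (-14 + (1/3)*(-3))) + (21303490 - 19092*I) = (10120 + (-14 - 1)) + (21303490 - 19092*I) = (10120 - 15) + (21303490 - 19092*I) = 10105 + (21303490 - 19092*I) = 21313595 - 19092*I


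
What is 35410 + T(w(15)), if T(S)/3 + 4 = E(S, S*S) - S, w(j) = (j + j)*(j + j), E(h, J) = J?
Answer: 2462698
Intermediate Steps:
w(j) = 4*j**2 (w(j) = (2*j)*(2*j) = 4*j**2)
T(S) = -12 - 3*S + 3*S**2 (T(S) = -12 + 3*(S*S - S) = -12 + 3*(S**2 - S) = -12 + (-3*S + 3*S**2) = -12 - 3*S + 3*S**2)
35410 + T(w(15)) = 35410 + (-12 - 12*15**2 + 3*(4*15**2)**2) = 35410 + (-12 - 12*225 + 3*(4*225)**2) = 35410 + (-12 - 3*900 + 3*900**2) = 35410 + (-12 - 2700 + 3*810000) = 35410 + (-12 - 2700 + 2430000) = 35410 + 2427288 = 2462698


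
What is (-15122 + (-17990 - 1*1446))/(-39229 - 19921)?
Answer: 17279/29575 ≈ 0.58424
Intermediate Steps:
(-15122 + (-17990 - 1*1446))/(-39229 - 19921) = (-15122 + (-17990 - 1446))/(-59150) = (-15122 - 19436)*(-1/59150) = -34558*(-1/59150) = 17279/29575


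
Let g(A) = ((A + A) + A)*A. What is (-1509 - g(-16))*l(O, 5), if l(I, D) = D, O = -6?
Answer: -11385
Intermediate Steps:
g(A) = 3*A**2 (g(A) = (2*A + A)*A = (3*A)*A = 3*A**2)
(-1509 - g(-16))*l(O, 5) = (-1509 - 3*(-16)**2)*5 = (-1509 - 3*256)*5 = (-1509 - 1*768)*5 = (-1509 - 768)*5 = -2277*5 = -11385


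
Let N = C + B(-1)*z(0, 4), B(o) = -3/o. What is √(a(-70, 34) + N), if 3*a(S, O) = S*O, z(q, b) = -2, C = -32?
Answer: I*√7482/3 ≈ 28.833*I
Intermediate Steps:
a(S, O) = O*S/3 (a(S, O) = (S*O)/3 = (O*S)/3 = O*S/3)
N = -38 (N = -32 - 3/(-1)*(-2) = -32 - 3*(-1)*(-2) = -32 + 3*(-2) = -32 - 6 = -38)
√(a(-70, 34) + N) = √((⅓)*34*(-70) - 38) = √(-2380/3 - 38) = √(-2494/3) = I*√7482/3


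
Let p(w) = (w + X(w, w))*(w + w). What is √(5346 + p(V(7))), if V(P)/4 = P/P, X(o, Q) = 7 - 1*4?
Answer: √5402 ≈ 73.498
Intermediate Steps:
X(o, Q) = 3 (X(o, Q) = 7 - 4 = 3)
V(P) = 4 (V(P) = 4*(P/P) = 4*1 = 4)
p(w) = 2*w*(3 + w) (p(w) = (w + 3)*(w + w) = (3 + w)*(2*w) = 2*w*(3 + w))
√(5346 + p(V(7))) = √(5346 + 2*4*(3 + 4)) = √(5346 + 2*4*7) = √(5346 + 56) = √5402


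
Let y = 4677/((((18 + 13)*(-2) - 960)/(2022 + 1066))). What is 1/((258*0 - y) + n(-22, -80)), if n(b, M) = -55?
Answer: 511/7193183 ≈ 7.1039e-5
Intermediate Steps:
y = -7221288/511 (y = 4677/(((31*(-2) - 960)/3088)) = 4677/(((-62 - 960)*(1/3088))) = 4677/((-1022*1/3088)) = 4677/(-511/1544) = 4677*(-1544/511) = -7221288/511 ≈ -14132.)
1/((258*0 - y) + n(-22, -80)) = 1/((258*0 - 1*(-7221288/511)) - 55) = 1/((0 + 7221288/511) - 55) = 1/(7221288/511 - 55) = 1/(7193183/511) = 511/7193183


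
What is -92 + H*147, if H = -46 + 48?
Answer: 202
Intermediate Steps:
H = 2
-92 + H*147 = -92 + 2*147 = -92 + 294 = 202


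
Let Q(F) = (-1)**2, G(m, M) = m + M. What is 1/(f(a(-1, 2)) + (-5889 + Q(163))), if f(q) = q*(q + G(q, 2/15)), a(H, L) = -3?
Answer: -5/29352 ≈ -0.00017035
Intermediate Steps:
G(m, M) = M + m
Q(F) = 1
f(q) = q*(2/15 + 2*q) (f(q) = q*(q + (2/15 + q)) = q*(2/15 + 2*q))
1/(f(a(-1, 2)) + (-5889 + Q(163))) = 1/((2/15)*(-3)*(1 + 15*(-3)) + (-5889 + 1)) = 1/((2/15)*(-3)*(1 - 45) - 5888) = 1/((2/15)*(-3)*(-44) - 5888) = 1/(88/5 - 5888) = 1/(-29352/5) = -5/29352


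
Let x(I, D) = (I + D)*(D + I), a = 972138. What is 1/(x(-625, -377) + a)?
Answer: 1/1976142 ≈ 5.0604e-7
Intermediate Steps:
x(I, D) = (D + I)² (x(I, D) = (D + I)*(D + I) = (D + I)²)
1/(x(-625, -377) + a) = 1/((-377 - 625)² + 972138) = 1/((-1002)² + 972138) = 1/(1004004 + 972138) = 1/1976142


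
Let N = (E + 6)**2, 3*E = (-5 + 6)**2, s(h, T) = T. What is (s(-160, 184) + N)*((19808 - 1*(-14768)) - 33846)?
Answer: 1472410/9 ≈ 1.6360e+5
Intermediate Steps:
E = 1/3 (E = (-5 + 6)**2/3 = (1/3)*1**2 = (1/3)*1 = 1/3 ≈ 0.33333)
N = 361/9 (N = (1/3 + 6)**2 = (19/3)**2 = 361/9 ≈ 40.111)
(s(-160, 184) + N)*((19808 - 1*(-14768)) - 33846) = (184 + 361/9)*((19808 - 1*(-14768)) - 33846) = 2017*((19808 + 14768) - 33846)/9 = 2017*(34576 - 33846)/9 = (2017/9)*730 = 1472410/9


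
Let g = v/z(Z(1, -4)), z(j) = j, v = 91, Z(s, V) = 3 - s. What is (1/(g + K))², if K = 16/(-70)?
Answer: 4900/10042561 ≈ 0.00048792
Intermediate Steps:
K = -8/35 (K = 16*(-1/70) = -8/35 ≈ -0.22857)
g = 91/2 (g = 91/(3 - 1*1) = 91/(3 - 1) = 91/2 ≈ 45.500)
(1/(g + K))² = (1/(91/2 - 8/35))² = (1/(3169/70))² = (70/3169)² = 4900/10042561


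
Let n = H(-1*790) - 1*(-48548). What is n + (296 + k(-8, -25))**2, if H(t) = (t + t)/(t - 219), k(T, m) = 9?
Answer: 142848737/1009 ≈ 1.4157e+5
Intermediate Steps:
H(t) = 2*t/(-219 + t) (H(t) = (2*t)/(-219 + t) = 2*t/(-219 + t))
n = 48986512/1009 (n = 2*(-1*790)/(-219 - 1*790) - 1*(-48548) = 2*(-790)/(-219 - 790) + 48548 = 2*(-790)/(-1009) + 48548 = 2*(-790)*(-1/1009) + 48548 = 1580/1009 + 48548 = 48986512/1009 ≈ 48550.)
n + (296 + k(-8, -25))**2 = 48986512/1009 + (296 + 9)**2 = 48986512/1009 + 305**2 = 48986512/1009 + 93025 = 142848737/1009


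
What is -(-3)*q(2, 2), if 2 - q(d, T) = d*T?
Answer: -6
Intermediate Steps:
q(d, T) = 2 - T*d (q(d, T) = 2 - d*T = 2 - T*d)
-(-3)*q(2, 2) = -(-3)*(2 - 1*2*2) = -(-3)*(2 - 4) = -(-3)*(-2) = -1*6 = -6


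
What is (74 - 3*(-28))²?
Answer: 24964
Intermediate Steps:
(74 - 3*(-28))² = (74 + 84)² = 158² = 24964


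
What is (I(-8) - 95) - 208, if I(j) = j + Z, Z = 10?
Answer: -301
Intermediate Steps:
I(j) = 10 + j (I(j) = j + 10 = 10 + j)
(I(-8) - 95) - 208 = ((10 - 8) - 95) - 208 = (2 - 95) - 208 = -93 - 208 = -301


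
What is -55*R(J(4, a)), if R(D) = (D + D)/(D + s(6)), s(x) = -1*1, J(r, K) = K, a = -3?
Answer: -165/2 ≈ -82.500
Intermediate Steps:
s(x) = -1
R(D) = 2*D/(-1 + D) (R(D) = (D + D)/(D - 1) = (2*D)/(-1 + D) = 2*D/(-1 + D))
-55*R(J(4, a)) = -110*(-3)/(-1 - 3) = -110*(-3)/(-4) = -110*(-3)*(-1)/4 = -55*3/2 = -165/2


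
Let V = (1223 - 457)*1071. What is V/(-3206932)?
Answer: -410193/1603466 ≈ -0.25582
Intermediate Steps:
V = 820386 (V = 766*1071 = 820386)
V/(-3206932) = 820386/(-3206932) = 820386*(-1/3206932) = -410193/1603466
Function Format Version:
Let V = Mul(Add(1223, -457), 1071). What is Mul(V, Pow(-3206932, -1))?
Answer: Rational(-410193, 1603466) ≈ -0.25582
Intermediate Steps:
V = 820386 (V = Mul(766, 1071) = 820386)
Mul(V, Pow(-3206932, -1)) = Mul(820386, Pow(-3206932, -1)) = Mul(820386, Rational(-1, 3206932)) = Rational(-410193, 1603466)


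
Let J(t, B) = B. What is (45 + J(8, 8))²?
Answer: 2809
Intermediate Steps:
(45 + J(8, 8))² = (45 + 8)² = 53² = 2809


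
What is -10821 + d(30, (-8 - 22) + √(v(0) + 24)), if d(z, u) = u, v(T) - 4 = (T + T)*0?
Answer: -10851 + 2*√7 ≈ -10846.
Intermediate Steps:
v(T) = 4 (v(T) = 4 + (T + T)*0 = 4 + (2*T)*0 = 4 + 0 = 4)
-10821 + d(30, (-8 - 22) + √(v(0) + 24)) = -10821 + ((-8 - 22) + √(4 + 24)) = -10821 + (-30 + √28) = -10821 + (-30 + 2*√7) = -10851 + 2*√7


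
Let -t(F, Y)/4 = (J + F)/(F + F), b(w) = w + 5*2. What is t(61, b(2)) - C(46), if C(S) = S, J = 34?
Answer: -2996/61 ≈ -49.115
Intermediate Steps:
b(w) = 10 + w (b(w) = w + 10 = 10 + w)
t(F, Y) = -2*(34 + F)/F (t(F, Y) = -4*(34 + F)/(F + F) = -4*(34 + F)/(2*F) = -4*(34 + F)*1/(2*F) = -2*(34 + F)/F)
t(61, b(2)) - C(46) = (-2 - 68/61) - 1*46 = (-2 - 68*1/61) - 46 = (-2 - 68/61) - 46 = -190/61 - 46 = -2996/61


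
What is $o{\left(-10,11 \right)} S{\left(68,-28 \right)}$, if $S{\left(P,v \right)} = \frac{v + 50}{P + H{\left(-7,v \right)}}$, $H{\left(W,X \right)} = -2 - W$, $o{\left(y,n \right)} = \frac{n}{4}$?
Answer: $\frac{121}{146} \approx 0.82877$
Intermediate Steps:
$o{\left(y,n \right)} = \frac{n}{4}$ ($o{\left(y,n \right)} = n \frac{1}{4} = \frac{n}{4}$)
$S{\left(P,v \right)} = \frac{50 + v}{5 + P}$ ($S{\left(P,v \right)} = \frac{v + 50}{P - -5} = \frac{50 + v}{P + \left(-2 + 7\right)} = \frac{50 + v}{P + 5} = \frac{50 + v}{5 + P}$)
$o{\left(-10,11 \right)} S{\left(68,-28 \right)} = \frac{1}{4} \cdot 11 \frac{50 - 28}{5 + 68} = \frac{11 \cdot \frac{1}{73} \cdot 22}{4} = \frac{11}{4} \cdot \frac{22}{73} = \frac{121}{146}$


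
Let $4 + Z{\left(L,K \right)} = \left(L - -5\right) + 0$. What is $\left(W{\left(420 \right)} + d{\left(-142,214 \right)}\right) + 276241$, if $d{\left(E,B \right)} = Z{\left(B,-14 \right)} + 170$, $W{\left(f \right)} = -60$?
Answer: $276566$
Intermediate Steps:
$Z{\left(L,K \right)} = 1 + L$ ($Z{\left(L,K \right)} = -4 + \left(\left(L - -5\right) + 0\right) = -4 + \left(\left(L + 5\right) + 0\right) = -4 + \left(\left(5 + L\right) + 0\right) = -4 + \left(5 + L\right) = 1 + L$)
$d{\left(E,B \right)} = 171 + B$ ($d{\left(E,B \right)} = \left(1 + B\right) + 170 = 171 + B$)
$\left(W{\left(420 \right)} + d{\left(-142,214 \right)}\right) + 276241 = \left(-60 + \left(171 + 214\right)\right) + 276241 = \left(-60 + 385\right) + 276241 = 325 + 276241 = 276566$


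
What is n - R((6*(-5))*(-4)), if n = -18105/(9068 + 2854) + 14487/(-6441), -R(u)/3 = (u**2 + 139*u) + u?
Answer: 798579713209/8532178 ≈ 93596.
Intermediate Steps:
R(u) = -420*u - 3*u**2 (R(u) = -3*((u**2 + 139*u) + u) = -3*(u**2 + 140*u) = -420*u - 3*u**2)
n = -32147591/8532178 (n = -18105/11922 + 14487*(-1/6441) = -18105*1/11922 - 4829/2147 = -6035/3974 - 4829/2147 = -32147591/8532178 ≈ -3.7678)
n - R((6*(-5))*(-4)) = -32147591/8532178 - (-3)*(6*(-5))*(-4)*(140 + (6*(-5))*(-4)) = -32147591/8532178 - (-3)*(-30*(-4))*(140 - 30*(-4)) = -32147591/8532178 - (-3)*120*(140 + 120) = -32147591/8532178 - (-3)*120*260 = -32147591/8532178 - 1*(-93600) = -32147591/8532178 + 93600 = 798579713209/8532178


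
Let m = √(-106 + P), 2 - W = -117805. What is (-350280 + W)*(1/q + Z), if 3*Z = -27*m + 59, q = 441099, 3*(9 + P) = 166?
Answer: -672230395468/147033 + 697419*I*√537 ≈ -4.572e+6 + 1.6161e+7*I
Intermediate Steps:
P = 139/3 (P = -9 + (⅓)*166 = -9 + 166/3 = 139/3 ≈ 46.333)
W = 117807 (W = 2 - 1*(-117805) = 2 + 117805 = 117807)
m = I*√537/3 (m = √(-106 + 139/3) = √(-179/3) = I*√537/3 ≈ 7.7244*I)
Z = 59/3 - 3*I*√537 (Z = (-9*I*√537 + 59)/3 = (59 - 9*I*√537)/3 = 59/3 - 3*I*√537 ≈ 19.667 - 69.52*I)
(-350280 + W)*(1/q + Z) = (-350280 + 117807)*(1/441099 + (59/3 - 3*I*√537)) = -232473*(1/441099 + (59/3 - 3*I*√537)) = -232473*(8674948/441099 - 3*I*√537) = -672230395468/147033 + 697419*I*√537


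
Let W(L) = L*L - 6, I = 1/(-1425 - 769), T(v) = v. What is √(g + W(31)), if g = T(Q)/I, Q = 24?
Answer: I*√51701 ≈ 227.38*I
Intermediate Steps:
I = -1/2194 (I = 1/(-2194) = -1/2194 ≈ -0.00045579)
g = -52656 (g = 24/(-1/2194) = 24*(-2194) = -52656)
W(L) = -6 + L² (W(L) = L² - 6 = -6 + L²)
√(g + W(31)) = √(-52656 + (-6 + 31²)) = √(-52656 + (-6 + 961)) = √(-52656 + 955) = √(-51701) = I*√51701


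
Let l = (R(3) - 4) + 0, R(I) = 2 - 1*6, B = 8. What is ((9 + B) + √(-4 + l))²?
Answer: 277 + 68*I*√3 ≈ 277.0 + 117.78*I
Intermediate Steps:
R(I) = -4 (R(I) = 2 - 6 = -4)
l = -8 (l = (-4 - 4) + 0 = -8 + 0 = -8)
((9 + B) + √(-4 + l))² = ((9 + 8) + √(-4 - 8))² = (17 + √(-12))² = (17 + 2*I*√3)²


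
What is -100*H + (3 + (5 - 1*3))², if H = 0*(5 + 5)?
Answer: 25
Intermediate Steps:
H = 0 (H = 0*10 = 0)
-100*H + (3 + (5 - 1*3))² = -100*0 + (3 + (5 - 1*3))² = 0 + (3 + (5 - 3))² = 0 + (3 + 2)² = 0 + 5² = 0 + 25 = 25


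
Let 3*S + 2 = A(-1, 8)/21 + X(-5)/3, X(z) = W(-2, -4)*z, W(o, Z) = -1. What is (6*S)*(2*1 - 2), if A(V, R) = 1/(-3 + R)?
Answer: 0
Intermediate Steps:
X(z) = -z
S = -34/315 (S = -2/3 + (1/((-3 + 8)*21) - 1*(-5)/3)/3 = -2/3 + ((1/21)/5 + 5*(1/3))/3 = -2/3 + ((1/5)*(1/21) + 5/3)/3 = -2/3 + (1/105 + 5/3)/3 = -2/3 + (1/3)*(176/105) = -2/3 + 176/315 = -34/315 ≈ -0.10794)
(6*S)*(2*1 - 2) = (6*(-34/315))*(2*1 - 2) = -68*(2 - 2)/105 = -68/105*0 = 0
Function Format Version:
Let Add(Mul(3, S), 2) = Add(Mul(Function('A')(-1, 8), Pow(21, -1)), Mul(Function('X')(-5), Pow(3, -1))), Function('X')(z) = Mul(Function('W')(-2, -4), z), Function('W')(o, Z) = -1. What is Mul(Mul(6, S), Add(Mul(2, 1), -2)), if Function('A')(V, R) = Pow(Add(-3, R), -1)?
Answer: 0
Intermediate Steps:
Function('X')(z) = Mul(-1, z)
S = Rational(-34, 315) (S = Add(Rational(-2, 3), Mul(Rational(1, 3), Add(Mul(Pow(Add(-3, 8), -1), Pow(21, -1)), Mul(Mul(-1, -5), Pow(3, -1))))) = Add(Rational(-2, 3), Mul(Rational(1, 3), Add(Mul(Pow(5, -1), Rational(1, 21)), Mul(5, Rational(1, 3))))) = Add(Rational(-2, 3), Mul(Rational(1, 3), Add(Mul(Rational(1, 5), Rational(1, 21)), Rational(5, 3)))) = Add(Rational(-2, 3), Mul(Rational(1, 3), Add(Rational(1, 105), Rational(5, 3)))) = Add(Rational(-2, 3), Mul(Rational(1, 3), Rational(176, 105))) = Add(Rational(-2, 3), Rational(176, 315)) = Rational(-34, 315) ≈ -0.10794)
Mul(Mul(6, S), Add(Mul(2, 1), -2)) = Mul(Mul(6, Rational(-34, 315)), Add(Mul(2, 1), -2)) = Mul(Rational(-68, 105), Add(2, -2)) = Mul(Rational(-68, 105), 0) = 0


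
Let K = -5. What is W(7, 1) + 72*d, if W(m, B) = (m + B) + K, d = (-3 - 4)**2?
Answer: 3531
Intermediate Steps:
d = 49 (d = (-7)**2 = 49)
W(m, B) = -5 + B + m (W(m, B) = (m + B) - 5 = (B + m) - 5 = -5 + B + m)
W(7, 1) + 72*d = (-5 + 1 + 7) + 72*49 = 3 + 3528 = 3531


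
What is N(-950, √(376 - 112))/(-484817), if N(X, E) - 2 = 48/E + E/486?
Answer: -2/484817 - 983*√66/1295915841 ≈ -1.0288e-5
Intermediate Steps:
N(X, E) = 2 + 48/E + E/486 (N(X, E) = 2 + (48/E + E/486) = 2 + 48/E + E/486)
N(-950, √(376 - 112))/(-484817) = (2 + 48/(√(376 - 112)) + √(376 - 112)/486)/(-484817) = (2 + 48/(√264) + √264/486)*(-1/484817) = (2 + 48/((2*√66)) + (2*√66)/486)*(-1/484817) = (2 + 48*(√66/132) + √66/243)*(-1/484817) = (2 + 4*√66/11 + √66/243)*(-1/484817) = (2 + 983*√66/2673)*(-1/484817) = -2/484817 - 983*√66/1295915841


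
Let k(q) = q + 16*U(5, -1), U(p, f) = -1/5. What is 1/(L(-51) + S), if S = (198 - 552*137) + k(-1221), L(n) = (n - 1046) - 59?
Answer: -5/389031 ≈ -1.2852e-5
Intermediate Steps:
U(p, f) = -⅕ (U(p, f) = -1*⅕ = -⅕)
k(q) = -16/5 + q (k(q) = q + 16*(-⅕) = q - 16/5 = -16/5 + q)
L(n) = -1105 + n (L(n) = (-1046 + n) - 59 = -1105 + n)
S = -383251/5 (S = (198 - 552*137) + (-16/5 - 1221) = (198 - 75624) - 6121/5 = -75426 - 6121/5 = -383251/5 ≈ -76650.)
1/(L(-51) + S) = 1/((-1105 - 51) - 383251/5) = 1/(-1156 - 383251/5) = 1/(-389031/5) = -5/389031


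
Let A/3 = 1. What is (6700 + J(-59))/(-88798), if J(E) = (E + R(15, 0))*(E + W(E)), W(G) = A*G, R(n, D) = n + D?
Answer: -8542/44399 ≈ -0.19239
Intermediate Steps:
A = 3 (A = 3*1 = 3)
R(n, D) = D + n
W(G) = 3*G
J(E) = 4*E*(15 + E) (J(E) = (E + (0 + 15))*(E + 3*E) = (E + 15)*(4*E) = (15 + E)*(4*E) = 4*E*(15 + E))
(6700 + J(-59))/(-88798) = (6700 + 4*(-59)*(15 - 59))/(-88798) = (6700 + 4*(-59)*(-44))*(-1/88798) = (6700 + 10384)*(-1/88798) = 17084*(-1/88798) = -8542/44399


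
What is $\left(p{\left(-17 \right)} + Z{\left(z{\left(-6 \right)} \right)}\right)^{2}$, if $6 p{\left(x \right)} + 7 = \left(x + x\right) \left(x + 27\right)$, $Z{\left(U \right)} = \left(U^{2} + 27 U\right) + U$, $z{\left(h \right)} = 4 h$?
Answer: $\frac{851929}{36} \approx 23665.0$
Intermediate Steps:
$Z{\left(U \right)} = U^{2} + 28 U$
$p{\left(x \right)} = - \frac{7}{6} + \frac{x \left(27 + x\right)}{3}$ ($p{\left(x \right)} = - \frac{7}{6} + \frac{\left(x + x\right) \left(x + 27\right)}{6} = - \frac{7}{6} + \frac{2 x \left(27 + x\right)}{6} = - \frac{7}{6} + \frac{x \left(27 + x\right)}{3}$)
$\left(p{\left(-17 \right)} + Z{\left(z{\left(-6 \right)} \right)}\right)^{2} = \left(\left(- \frac{7}{6} + 9 \left(-17\right) + \frac{\left(-17\right)^{2}}{3}\right) + 4 \left(-6\right) \left(28 + 4 \left(-6\right)\right)\right)^{2} = \left(\left(- \frac{7}{6} - 153 + \frac{1}{3} \cdot 289\right) - 24 \left(28 - 24\right)\right)^{2} = \left(\left(- \frac{7}{6} - 153 + \frac{289}{3}\right) - 96\right)^{2} = \left(- \frac{347}{6} - 96\right)^{2} = \left(- \frac{923}{6}\right)^{2} = \frac{851929}{36}$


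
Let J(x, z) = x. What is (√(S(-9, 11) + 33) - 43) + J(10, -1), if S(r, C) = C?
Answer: -33 + 2*√11 ≈ -26.367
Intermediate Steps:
(√(S(-9, 11) + 33) - 43) + J(10, -1) = (√(11 + 33) - 43) + 10 = (√44 - 43) + 10 = (2*√11 - 43) + 10 = (-43 + 2*√11) + 10 = -33 + 2*√11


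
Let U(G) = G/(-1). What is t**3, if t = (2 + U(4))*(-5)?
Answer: 1000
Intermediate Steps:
U(G) = -G (U(G) = G*(-1) = -G)
t = 10 (t = (2 - 1*4)*(-5) = (2 - 4)*(-5) = -2*(-5) = 10)
t**3 = 10**3 = 1000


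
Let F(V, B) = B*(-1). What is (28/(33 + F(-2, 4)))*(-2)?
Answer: -56/29 ≈ -1.9310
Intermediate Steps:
F(V, B) = -B
(28/(33 + F(-2, 4)))*(-2) = (28/(33 - 1*4))*(-2) = (28/(33 - 4))*(-2) = (28/29)*(-2) = -56/29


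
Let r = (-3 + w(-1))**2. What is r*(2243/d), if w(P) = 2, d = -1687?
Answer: -2243/1687 ≈ -1.3296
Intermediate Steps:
r = 1 (r = (-3 + 2)**2 = (-1)**2 = 1)
r*(2243/d) = 1*(2243/(-1687)) = 1*(2243*(-1/1687)) = 1*(-2243/1687) = -2243/1687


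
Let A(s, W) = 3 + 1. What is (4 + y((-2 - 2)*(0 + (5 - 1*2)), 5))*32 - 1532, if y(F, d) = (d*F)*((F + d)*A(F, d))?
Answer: 52356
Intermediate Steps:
A(s, W) = 4
y(F, d) = F*d*(4*F + 4*d) (y(F, d) = (d*F)*((F + d)*4) = (F*d)*(4*F + 4*d) = F*d*(4*F + 4*d))
(4 + y((-2 - 2)*(0 + (5 - 1*2)), 5))*32 - 1532 = (4 + 4*((-2 - 2)*(0 + (5 - 1*2)))*5*((-2 - 2)*(0 + (5 - 1*2)) + 5))*32 - 1532 = (4 + 4*(-4*(0 + (5 - 2)))*5*(-4*(0 + (5 - 2)) + 5))*32 - 1532 = (4 + 4*(-4*(0 + 3))*5*(-4*(0 + 3) + 5))*32 - 1532 = (4 + 4*(-4*3)*5*(-4*3 + 5))*32 - 1532 = (4 + 4*(-12)*5*(-12 + 5))*32 - 1532 = (4 + 4*(-12)*5*(-7))*32 - 1532 = (4 + 1680)*32 - 1532 = 1684*32 - 1532 = 53888 - 1532 = 52356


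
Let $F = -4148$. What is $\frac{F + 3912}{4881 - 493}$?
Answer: $- \frac{59}{1097} \approx -0.053783$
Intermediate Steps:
$\frac{F + 3912}{4881 - 493} = \frac{-4148 + 3912}{4881 - 493} = - \frac{236}{4388} = \left(-236\right) \frac{1}{4388} = - \frac{59}{1097}$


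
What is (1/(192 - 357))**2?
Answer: 1/27225 ≈ 3.6731e-5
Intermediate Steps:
(1/(192 - 357))**2 = (1/(-165))**2 = (-1/165)**2 = 1/27225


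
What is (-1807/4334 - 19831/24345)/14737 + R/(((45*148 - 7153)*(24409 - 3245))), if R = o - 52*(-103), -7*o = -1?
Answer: -3081314806236343/5162116489591681620 ≈ -0.00059691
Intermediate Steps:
o = 1/7 (o = -1/7*(-1) = 1/7 ≈ 0.14286)
R = 37493/7 (R = 1/7 - 52*(-103) = 1/7 + 5356 = 37493/7 ≈ 5356.1)
(-1807/4334 - 19831/24345)/14737 + R/(((45*148 - 7153)*(24409 - 3245))) = (-1807/4334 - 19831/24345)/14737 + 37493/(7*(((45*148 - 7153)*(24409 - 3245)))) = (-1807*1/4334 - 19831*1/24345)*(1/14737) + 37493/(7*(((6660 - 7153)*21164))) = (-1807/4334 - 19831/24345)*(1/14737) + 37493/(7*((-493*21164))) = -129938969/105511230*1/14737 + (37493/7)/(-10433852) = -129938969/1554918996510 + (37493/7)*(-1/10433852) = -129938969/1554918996510 - 37493/73036964 = -3081314806236343/5162116489591681620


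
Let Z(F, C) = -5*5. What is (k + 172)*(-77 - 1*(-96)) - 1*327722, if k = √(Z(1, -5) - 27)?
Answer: -324454 + 38*I*√13 ≈ -3.2445e+5 + 137.01*I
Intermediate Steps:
Z(F, C) = -25
k = 2*I*√13 (k = √(-25 - 27) = √(-52) = 2*I*√13 ≈ 7.2111*I)
(k + 172)*(-77 - 1*(-96)) - 1*327722 = (2*I*√13 + 172)*(-77 - 1*(-96)) - 1*327722 = (172 + 2*I*√13)*(-77 + 96) - 327722 = (172 + 2*I*√13)*19 - 327722 = (3268 + 38*I*√13) - 327722 = -324454 + 38*I*√13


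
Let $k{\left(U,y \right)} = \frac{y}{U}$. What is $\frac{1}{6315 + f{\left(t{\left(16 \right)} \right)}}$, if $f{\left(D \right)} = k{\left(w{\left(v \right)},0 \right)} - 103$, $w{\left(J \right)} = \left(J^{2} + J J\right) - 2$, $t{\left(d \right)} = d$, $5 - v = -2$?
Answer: $\frac{1}{6212} \approx 0.00016098$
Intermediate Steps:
$v = 7$ ($v = 5 - -2 = 5 + 2 = 7$)
$w{\left(J \right)} = -2 + 2 J^{2}$ ($w{\left(J \right)} = \left(J^{2} + J^{2}\right) - 2 = 2 J^{2} - 2 = -2 + 2 J^{2}$)
$f{\left(D \right)} = -103$ ($f{\left(D \right)} = \frac{0}{-2 + 2 \cdot 7^{2}} - 103 = \frac{0}{-2 + 2 \cdot 49} - 103 = \frac{0}{-2 + 98} - 103 = \frac{0}{96} - 103 = 0 \cdot \frac{1}{96} - 103 = 0 - 103 = -103$)
$\frac{1}{6315 + f{\left(t{\left(16 \right)} \right)}} = \frac{1}{6315 - 103} = \frac{1}{6212}$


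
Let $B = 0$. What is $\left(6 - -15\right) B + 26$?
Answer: $26$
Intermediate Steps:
$\left(6 - -15\right) B + 26 = \left(6 - -15\right) 0 + 26 = \left(6 + 15\right) 0 + 26 = 21 \cdot 0 + 26 = 0 + 26 = 26$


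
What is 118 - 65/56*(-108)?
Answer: 3407/14 ≈ 243.36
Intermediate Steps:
118 - 65/56*(-108) = 118 + 1755/14 = 3407/14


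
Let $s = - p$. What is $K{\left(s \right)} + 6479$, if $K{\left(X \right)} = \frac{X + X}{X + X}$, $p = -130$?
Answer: $6480$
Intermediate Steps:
$s = 130$ ($s = \left(-1\right) \left(-130\right) = 130$)
$K{\left(X \right)} = 1$ ($K{\left(X \right)} = \frac{2 X}{2 X} = 2 X \frac{1}{2 X} = 1$)
$K{\left(s \right)} + 6479 = 1 + 6479 = 6480$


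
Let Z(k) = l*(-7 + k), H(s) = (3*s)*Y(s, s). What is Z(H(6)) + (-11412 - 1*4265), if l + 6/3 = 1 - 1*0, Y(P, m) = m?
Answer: -15778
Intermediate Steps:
l = -1 (l = -2 + (1 - 1*0) = -2 + (1 + 0) = -2 + 1 = -1)
H(s) = 3*s**2 (H(s) = (3*s)*s = 3*s**2)
Z(k) = 7 - k (Z(k) = -(-7 + k) = 7 - k)
Z(H(6)) + (-11412 - 1*4265) = (7 - 3*6**2) + (-11412 - 1*4265) = (7 - 3*36) + (-11412 - 4265) = (7 - 1*108) - 15677 = (7 - 108) - 15677 = -101 - 15677 = -15778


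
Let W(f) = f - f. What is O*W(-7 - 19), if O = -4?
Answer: 0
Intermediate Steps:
W(f) = 0
O*W(-7 - 19) = -4*0 = 0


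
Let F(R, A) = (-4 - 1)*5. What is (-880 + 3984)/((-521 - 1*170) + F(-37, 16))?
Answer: -776/179 ≈ -4.3352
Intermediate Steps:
F(R, A) = -25 (F(R, A) = -5*5 = -25)
(-880 + 3984)/((-521 - 1*170) + F(-37, 16)) = (-880 + 3984)/((-521 - 1*170) - 25) = 3104/((-521 - 170) - 25) = 3104/(-691 - 25) = 3104/(-716) = 3104*(-1/716) = -776/179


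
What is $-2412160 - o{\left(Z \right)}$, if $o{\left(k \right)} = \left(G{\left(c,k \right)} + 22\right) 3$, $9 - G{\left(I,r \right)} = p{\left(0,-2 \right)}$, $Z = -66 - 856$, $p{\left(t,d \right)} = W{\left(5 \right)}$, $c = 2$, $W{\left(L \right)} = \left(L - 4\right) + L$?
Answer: $-2412235$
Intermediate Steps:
$W{\left(L \right)} = -4 + 2 L$ ($W{\left(L \right)} = \left(-4 + L\right) + L = -4 + 2 L$)
$p{\left(t,d \right)} = 6$ ($p{\left(t,d \right)} = -4 + 2 \cdot 5 = -4 + 10 = 6$)
$Z = -922$
$G{\left(I,r \right)} = 3$ ($G{\left(I,r \right)} = 9 - 6 = 3$)
$o{\left(k \right)} = 75$ ($o{\left(k \right)} = \left(3 + 22\right) 3 = 25 \cdot 3 = 75$)
$-2412160 - o{\left(Z \right)} = -2412160 - 75 = -2412235$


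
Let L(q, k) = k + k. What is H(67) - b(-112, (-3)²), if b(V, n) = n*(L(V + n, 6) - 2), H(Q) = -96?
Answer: -186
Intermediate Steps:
L(q, k) = 2*k
b(V, n) = 10*n (b(V, n) = n*(2*6 - 2) = n*(12 - 2) = n*10 = 10*n)
H(67) - b(-112, (-3)²) = -96 - 10*(-3)² = -96 - 10*9 = -96 - 1*90 = -96 - 90 = -186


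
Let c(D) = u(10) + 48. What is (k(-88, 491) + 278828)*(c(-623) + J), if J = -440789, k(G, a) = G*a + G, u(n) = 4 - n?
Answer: -103810022404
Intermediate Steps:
k(G, a) = G + G*a
c(D) = 42 (c(D) = (4 - 1*10) + 48 = (4 - 10) + 48 = -6 + 48 = 42)
(k(-88, 491) + 278828)*(c(-623) + J) = (-88*(1 + 491) + 278828)*(42 - 440789) = (-88*492 + 278828)*(-440747) = (-43296 + 278828)*(-440747) = 235532*(-440747) = -103810022404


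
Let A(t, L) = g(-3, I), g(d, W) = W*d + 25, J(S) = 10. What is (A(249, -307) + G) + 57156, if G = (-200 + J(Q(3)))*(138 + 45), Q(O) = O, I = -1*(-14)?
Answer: 22369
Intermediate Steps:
I = 14
g(d, W) = 25 + W*d
A(t, L) = -17 (A(t, L) = 25 + 14*(-3) = 25 - 42 = -17)
G = -34770 (G = (-200 + 10)*(138 + 45) = -190*183 = -34770)
(A(249, -307) + G) + 57156 = (-17 - 34770) + 57156 = -34787 + 57156 = 22369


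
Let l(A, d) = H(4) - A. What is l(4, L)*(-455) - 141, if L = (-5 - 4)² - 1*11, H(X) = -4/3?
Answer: 6857/3 ≈ 2285.7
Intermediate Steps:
H(X) = -4/3 (H(X) = -4*⅓ = -4/3)
L = 70 (L = (-9)² - 11 = 81 - 11 = 70)
l(A, d) = -4/3 - A
l(4, L)*(-455) - 141 = (-4/3 - 1*4)*(-455) - 141 = (-4/3 - 4)*(-455) - 141 = -16/3*(-455) - 141 = 7280/3 - 141 = 6857/3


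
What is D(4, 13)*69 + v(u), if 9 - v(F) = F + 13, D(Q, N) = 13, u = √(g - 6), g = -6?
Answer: 893 - 2*I*√3 ≈ 893.0 - 3.4641*I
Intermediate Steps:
u = 2*I*√3 (u = √(-6 - 6) = √(-12) = 2*I*√3 ≈ 3.4641*I)
v(F) = -4 - F (v(F) = 9 - (F + 13) = 9 - (13 + F) = 9 + (-13 - F) = -4 - F)
D(4, 13)*69 + v(u) = 13*69 + (-4 - 2*I*√3) = 897 + (-4 - 2*I*√3) = 893 - 2*I*√3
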